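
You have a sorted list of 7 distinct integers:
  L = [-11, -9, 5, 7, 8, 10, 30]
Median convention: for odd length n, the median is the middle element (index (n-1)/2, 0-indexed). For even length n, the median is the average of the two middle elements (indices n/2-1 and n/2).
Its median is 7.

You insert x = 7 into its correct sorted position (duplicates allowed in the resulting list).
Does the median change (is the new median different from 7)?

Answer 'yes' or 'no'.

Answer: no

Derivation:
Old median = 7
Insert x = 7
New median = 7
Changed? no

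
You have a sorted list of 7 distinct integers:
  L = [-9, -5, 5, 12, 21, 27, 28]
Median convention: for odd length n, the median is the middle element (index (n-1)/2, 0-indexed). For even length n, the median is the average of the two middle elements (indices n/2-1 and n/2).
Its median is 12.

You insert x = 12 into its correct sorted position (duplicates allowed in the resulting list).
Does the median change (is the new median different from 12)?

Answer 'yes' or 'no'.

Answer: no

Derivation:
Old median = 12
Insert x = 12
New median = 12
Changed? no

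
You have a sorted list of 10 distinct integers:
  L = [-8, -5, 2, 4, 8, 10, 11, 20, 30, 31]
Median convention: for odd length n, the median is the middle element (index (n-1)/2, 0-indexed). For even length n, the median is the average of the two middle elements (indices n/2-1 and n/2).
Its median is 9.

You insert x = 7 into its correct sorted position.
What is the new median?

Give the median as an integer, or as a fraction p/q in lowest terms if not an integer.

Answer: 8

Derivation:
Old list (sorted, length 10): [-8, -5, 2, 4, 8, 10, 11, 20, 30, 31]
Old median = 9
Insert x = 7
Old length even (10). Middle pair: indices 4,5 = 8,10.
New length odd (11). New median = single middle element.
x = 7: 4 elements are < x, 6 elements are > x.
New sorted list: [-8, -5, 2, 4, 7, 8, 10, 11, 20, 30, 31]
New median = 8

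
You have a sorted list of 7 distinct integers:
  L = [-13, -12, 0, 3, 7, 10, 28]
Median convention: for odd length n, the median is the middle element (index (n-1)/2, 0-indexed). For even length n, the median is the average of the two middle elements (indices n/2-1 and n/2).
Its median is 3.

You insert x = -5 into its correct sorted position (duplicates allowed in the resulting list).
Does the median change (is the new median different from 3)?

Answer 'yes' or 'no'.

Old median = 3
Insert x = -5
New median = 3/2
Changed? yes

Answer: yes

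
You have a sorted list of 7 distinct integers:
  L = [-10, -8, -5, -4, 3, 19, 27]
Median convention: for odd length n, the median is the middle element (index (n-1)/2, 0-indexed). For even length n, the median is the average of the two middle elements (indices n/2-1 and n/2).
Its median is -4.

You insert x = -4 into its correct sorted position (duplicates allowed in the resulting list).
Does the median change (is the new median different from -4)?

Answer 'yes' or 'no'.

Old median = -4
Insert x = -4
New median = -4
Changed? no

Answer: no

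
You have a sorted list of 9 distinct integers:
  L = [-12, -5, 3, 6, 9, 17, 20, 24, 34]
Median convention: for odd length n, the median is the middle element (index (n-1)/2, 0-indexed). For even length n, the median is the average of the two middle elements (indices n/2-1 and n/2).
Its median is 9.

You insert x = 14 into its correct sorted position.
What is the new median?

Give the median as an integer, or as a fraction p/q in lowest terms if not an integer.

Answer: 23/2

Derivation:
Old list (sorted, length 9): [-12, -5, 3, 6, 9, 17, 20, 24, 34]
Old median = 9
Insert x = 14
Old length odd (9). Middle was index 4 = 9.
New length even (10). New median = avg of two middle elements.
x = 14: 5 elements are < x, 4 elements are > x.
New sorted list: [-12, -5, 3, 6, 9, 14, 17, 20, 24, 34]
New median = 23/2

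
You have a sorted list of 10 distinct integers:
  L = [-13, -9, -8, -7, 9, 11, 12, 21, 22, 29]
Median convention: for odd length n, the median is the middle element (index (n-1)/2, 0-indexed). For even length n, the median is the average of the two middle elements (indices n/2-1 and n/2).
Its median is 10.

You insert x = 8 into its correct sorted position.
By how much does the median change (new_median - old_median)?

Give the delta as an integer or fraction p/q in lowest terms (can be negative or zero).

Old median = 10
After inserting x = 8: new sorted = [-13, -9, -8, -7, 8, 9, 11, 12, 21, 22, 29]
New median = 9
Delta = 9 - 10 = -1

Answer: -1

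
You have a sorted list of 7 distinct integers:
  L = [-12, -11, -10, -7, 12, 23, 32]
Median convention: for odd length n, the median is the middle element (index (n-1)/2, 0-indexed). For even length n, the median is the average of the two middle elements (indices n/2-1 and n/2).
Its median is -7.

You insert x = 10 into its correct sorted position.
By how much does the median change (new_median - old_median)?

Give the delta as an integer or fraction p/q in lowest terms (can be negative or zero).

Answer: 17/2

Derivation:
Old median = -7
After inserting x = 10: new sorted = [-12, -11, -10, -7, 10, 12, 23, 32]
New median = 3/2
Delta = 3/2 - -7 = 17/2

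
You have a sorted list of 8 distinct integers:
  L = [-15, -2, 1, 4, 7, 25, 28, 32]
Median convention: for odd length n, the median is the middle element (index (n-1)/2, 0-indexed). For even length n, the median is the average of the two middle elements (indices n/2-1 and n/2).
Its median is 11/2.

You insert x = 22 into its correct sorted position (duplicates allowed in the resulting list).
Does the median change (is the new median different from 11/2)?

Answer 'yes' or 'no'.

Old median = 11/2
Insert x = 22
New median = 7
Changed? yes

Answer: yes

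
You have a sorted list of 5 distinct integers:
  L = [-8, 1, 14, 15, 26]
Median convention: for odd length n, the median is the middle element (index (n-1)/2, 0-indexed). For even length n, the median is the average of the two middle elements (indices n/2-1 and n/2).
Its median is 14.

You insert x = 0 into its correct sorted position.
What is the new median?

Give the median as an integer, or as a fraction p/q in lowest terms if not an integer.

Old list (sorted, length 5): [-8, 1, 14, 15, 26]
Old median = 14
Insert x = 0
Old length odd (5). Middle was index 2 = 14.
New length even (6). New median = avg of two middle elements.
x = 0: 1 elements are < x, 4 elements are > x.
New sorted list: [-8, 0, 1, 14, 15, 26]
New median = 15/2

Answer: 15/2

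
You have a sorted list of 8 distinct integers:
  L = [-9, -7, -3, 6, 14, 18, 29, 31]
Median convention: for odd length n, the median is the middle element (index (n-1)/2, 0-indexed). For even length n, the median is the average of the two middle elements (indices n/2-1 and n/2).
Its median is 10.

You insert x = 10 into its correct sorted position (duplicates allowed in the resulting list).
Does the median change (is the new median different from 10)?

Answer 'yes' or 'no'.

Old median = 10
Insert x = 10
New median = 10
Changed? no

Answer: no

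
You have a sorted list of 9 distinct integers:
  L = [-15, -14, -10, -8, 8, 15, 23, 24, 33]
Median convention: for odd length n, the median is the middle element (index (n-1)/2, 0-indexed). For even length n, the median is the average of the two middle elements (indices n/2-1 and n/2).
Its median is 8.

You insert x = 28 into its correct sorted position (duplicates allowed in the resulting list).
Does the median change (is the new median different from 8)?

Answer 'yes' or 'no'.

Old median = 8
Insert x = 28
New median = 23/2
Changed? yes

Answer: yes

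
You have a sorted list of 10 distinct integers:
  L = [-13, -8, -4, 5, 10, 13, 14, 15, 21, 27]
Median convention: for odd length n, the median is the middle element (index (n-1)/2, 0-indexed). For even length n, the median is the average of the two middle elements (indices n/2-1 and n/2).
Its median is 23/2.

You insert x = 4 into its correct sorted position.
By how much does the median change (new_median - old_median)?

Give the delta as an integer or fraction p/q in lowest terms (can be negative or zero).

Old median = 23/2
After inserting x = 4: new sorted = [-13, -8, -4, 4, 5, 10, 13, 14, 15, 21, 27]
New median = 10
Delta = 10 - 23/2 = -3/2

Answer: -3/2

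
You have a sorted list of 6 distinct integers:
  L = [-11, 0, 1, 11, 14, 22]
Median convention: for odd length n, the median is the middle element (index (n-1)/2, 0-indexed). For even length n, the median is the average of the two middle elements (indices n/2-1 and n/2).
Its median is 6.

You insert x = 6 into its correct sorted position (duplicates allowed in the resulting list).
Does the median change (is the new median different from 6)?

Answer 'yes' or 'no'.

Old median = 6
Insert x = 6
New median = 6
Changed? no

Answer: no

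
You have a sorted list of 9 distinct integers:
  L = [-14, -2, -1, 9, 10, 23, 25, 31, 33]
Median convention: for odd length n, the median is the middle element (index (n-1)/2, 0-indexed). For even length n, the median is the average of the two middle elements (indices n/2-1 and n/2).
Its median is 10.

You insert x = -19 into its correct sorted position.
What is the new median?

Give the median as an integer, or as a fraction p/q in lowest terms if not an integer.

Old list (sorted, length 9): [-14, -2, -1, 9, 10, 23, 25, 31, 33]
Old median = 10
Insert x = -19
Old length odd (9). Middle was index 4 = 10.
New length even (10). New median = avg of two middle elements.
x = -19: 0 elements are < x, 9 elements are > x.
New sorted list: [-19, -14, -2, -1, 9, 10, 23, 25, 31, 33]
New median = 19/2

Answer: 19/2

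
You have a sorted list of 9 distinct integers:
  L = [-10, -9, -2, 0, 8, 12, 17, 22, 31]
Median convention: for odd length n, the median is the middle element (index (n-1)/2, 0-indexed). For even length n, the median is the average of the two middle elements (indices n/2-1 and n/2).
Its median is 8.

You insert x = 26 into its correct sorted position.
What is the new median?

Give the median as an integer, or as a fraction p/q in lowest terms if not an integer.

Old list (sorted, length 9): [-10, -9, -2, 0, 8, 12, 17, 22, 31]
Old median = 8
Insert x = 26
Old length odd (9). Middle was index 4 = 8.
New length even (10). New median = avg of two middle elements.
x = 26: 8 elements are < x, 1 elements are > x.
New sorted list: [-10, -9, -2, 0, 8, 12, 17, 22, 26, 31]
New median = 10

Answer: 10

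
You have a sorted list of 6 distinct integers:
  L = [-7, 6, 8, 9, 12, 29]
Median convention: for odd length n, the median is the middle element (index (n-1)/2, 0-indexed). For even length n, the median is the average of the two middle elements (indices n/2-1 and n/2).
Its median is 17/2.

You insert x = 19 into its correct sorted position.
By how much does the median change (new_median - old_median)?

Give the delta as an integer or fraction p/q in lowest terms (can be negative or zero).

Answer: 1/2

Derivation:
Old median = 17/2
After inserting x = 19: new sorted = [-7, 6, 8, 9, 12, 19, 29]
New median = 9
Delta = 9 - 17/2 = 1/2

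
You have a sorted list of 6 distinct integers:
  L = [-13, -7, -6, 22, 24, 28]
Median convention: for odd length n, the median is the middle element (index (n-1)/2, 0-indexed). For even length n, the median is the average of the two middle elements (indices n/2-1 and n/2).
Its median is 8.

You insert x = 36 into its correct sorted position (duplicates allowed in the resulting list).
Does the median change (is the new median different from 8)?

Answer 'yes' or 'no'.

Old median = 8
Insert x = 36
New median = 22
Changed? yes

Answer: yes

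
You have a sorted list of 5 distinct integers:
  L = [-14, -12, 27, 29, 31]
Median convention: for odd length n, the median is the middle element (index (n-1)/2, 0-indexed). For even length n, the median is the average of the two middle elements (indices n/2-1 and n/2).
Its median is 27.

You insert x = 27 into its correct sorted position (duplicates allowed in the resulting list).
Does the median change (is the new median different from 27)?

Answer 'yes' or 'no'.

Answer: no

Derivation:
Old median = 27
Insert x = 27
New median = 27
Changed? no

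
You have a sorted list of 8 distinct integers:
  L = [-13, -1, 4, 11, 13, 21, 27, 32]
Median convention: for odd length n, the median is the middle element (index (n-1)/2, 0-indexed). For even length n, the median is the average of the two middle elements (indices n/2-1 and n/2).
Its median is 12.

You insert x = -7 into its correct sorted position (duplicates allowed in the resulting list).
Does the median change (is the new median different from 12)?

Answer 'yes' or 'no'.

Old median = 12
Insert x = -7
New median = 11
Changed? yes

Answer: yes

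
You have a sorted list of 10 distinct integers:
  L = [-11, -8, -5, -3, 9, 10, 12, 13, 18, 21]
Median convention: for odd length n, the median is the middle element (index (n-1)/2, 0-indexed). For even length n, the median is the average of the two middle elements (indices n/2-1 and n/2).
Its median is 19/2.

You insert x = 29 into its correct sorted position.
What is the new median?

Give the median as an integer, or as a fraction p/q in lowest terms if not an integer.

Answer: 10

Derivation:
Old list (sorted, length 10): [-11, -8, -5, -3, 9, 10, 12, 13, 18, 21]
Old median = 19/2
Insert x = 29
Old length even (10). Middle pair: indices 4,5 = 9,10.
New length odd (11). New median = single middle element.
x = 29: 10 elements are < x, 0 elements are > x.
New sorted list: [-11, -8, -5, -3, 9, 10, 12, 13, 18, 21, 29]
New median = 10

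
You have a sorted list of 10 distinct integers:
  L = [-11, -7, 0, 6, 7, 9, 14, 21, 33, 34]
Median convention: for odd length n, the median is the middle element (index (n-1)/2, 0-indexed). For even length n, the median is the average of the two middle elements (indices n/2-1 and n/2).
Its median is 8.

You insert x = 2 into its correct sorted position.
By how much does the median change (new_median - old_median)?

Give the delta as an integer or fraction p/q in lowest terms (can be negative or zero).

Old median = 8
After inserting x = 2: new sorted = [-11, -7, 0, 2, 6, 7, 9, 14, 21, 33, 34]
New median = 7
Delta = 7 - 8 = -1

Answer: -1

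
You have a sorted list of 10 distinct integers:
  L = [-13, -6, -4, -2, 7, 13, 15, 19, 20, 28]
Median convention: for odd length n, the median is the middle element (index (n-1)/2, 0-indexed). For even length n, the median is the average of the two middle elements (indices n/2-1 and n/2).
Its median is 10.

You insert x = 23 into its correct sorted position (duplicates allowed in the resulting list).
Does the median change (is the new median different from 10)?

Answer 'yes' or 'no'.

Answer: yes

Derivation:
Old median = 10
Insert x = 23
New median = 13
Changed? yes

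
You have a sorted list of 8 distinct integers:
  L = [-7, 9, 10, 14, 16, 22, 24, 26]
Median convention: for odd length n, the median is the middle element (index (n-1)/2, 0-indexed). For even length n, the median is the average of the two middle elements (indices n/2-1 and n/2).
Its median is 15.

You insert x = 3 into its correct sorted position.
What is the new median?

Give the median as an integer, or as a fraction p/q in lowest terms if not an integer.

Answer: 14

Derivation:
Old list (sorted, length 8): [-7, 9, 10, 14, 16, 22, 24, 26]
Old median = 15
Insert x = 3
Old length even (8). Middle pair: indices 3,4 = 14,16.
New length odd (9). New median = single middle element.
x = 3: 1 elements are < x, 7 elements are > x.
New sorted list: [-7, 3, 9, 10, 14, 16, 22, 24, 26]
New median = 14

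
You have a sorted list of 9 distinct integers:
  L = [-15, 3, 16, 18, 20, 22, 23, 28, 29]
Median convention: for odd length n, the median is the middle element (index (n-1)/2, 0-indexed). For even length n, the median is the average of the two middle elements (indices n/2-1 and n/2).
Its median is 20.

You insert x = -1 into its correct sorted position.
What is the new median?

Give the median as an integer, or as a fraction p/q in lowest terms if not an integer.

Old list (sorted, length 9): [-15, 3, 16, 18, 20, 22, 23, 28, 29]
Old median = 20
Insert x = -1
Old length odd (9). Middle was index 4 = 20.
New length even (10). New median = avg of two middle elements.
x = -1: 1 elements are < x, 8 elements are > x.
New sorted list: [-15, -1, 3, 16, 18, 20, 22, 23, 28, 29]
New median = 19

Answer: 19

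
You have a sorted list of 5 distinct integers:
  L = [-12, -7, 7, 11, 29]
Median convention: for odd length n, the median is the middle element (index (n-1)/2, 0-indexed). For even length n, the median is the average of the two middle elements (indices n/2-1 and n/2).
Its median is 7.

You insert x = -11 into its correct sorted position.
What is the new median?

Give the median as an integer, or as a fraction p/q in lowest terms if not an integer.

Answer: 0

Derivation:
Old list (sorted, length 5): [-12, -7, 7, 11, 29]
Old median = 7
Insert x = -11
Old length odd (5). Middle was index 2 = 7.
New length even (6). New median = avg of two middle elements.
x = -11: 1 elements are < x, 4 elements are > x.
New sorted list: [-12, -11, -7, 7, 11, 29]
New median = 0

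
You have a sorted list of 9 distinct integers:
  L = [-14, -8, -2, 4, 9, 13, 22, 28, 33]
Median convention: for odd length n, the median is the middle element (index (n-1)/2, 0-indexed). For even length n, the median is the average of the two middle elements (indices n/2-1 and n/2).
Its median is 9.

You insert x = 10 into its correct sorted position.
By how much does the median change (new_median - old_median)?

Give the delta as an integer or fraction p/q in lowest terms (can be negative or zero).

Old median = 9
After inserting x = 10: new sorted = [-14, -8, -2, 4, 9, 10, 13, 22, 28, 33]
New median = 19/2
Delta = 19/2 - 9 = 1/2

Answer: 1/2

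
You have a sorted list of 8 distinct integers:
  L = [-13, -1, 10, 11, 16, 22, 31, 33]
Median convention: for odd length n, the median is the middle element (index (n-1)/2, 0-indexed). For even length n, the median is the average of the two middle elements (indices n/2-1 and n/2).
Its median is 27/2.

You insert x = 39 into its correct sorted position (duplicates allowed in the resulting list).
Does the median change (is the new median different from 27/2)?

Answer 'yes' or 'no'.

Old median = 27/2
Insert x = 39
New median = 16
Changed? yes

Answer: yes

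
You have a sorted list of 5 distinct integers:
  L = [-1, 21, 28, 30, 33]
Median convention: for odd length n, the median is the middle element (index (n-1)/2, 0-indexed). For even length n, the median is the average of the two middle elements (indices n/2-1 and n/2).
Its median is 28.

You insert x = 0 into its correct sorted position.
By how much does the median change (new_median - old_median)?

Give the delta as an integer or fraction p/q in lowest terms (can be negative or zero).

Answer: -7/2

Derivation:
Old median = 28
After inserting x = 0: new sorted = [-1, 0, 21, 28, 30, 33]
New median = 49/2
Delta = 49/2 - 28 = -7/2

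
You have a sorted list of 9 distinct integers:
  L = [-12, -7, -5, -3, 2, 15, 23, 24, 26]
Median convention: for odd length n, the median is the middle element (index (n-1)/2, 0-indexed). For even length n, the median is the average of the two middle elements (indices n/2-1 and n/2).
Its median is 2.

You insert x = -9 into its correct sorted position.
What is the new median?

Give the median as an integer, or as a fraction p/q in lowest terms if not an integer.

Old list (sorted, length 9): [-12, -7, -5, -3, 2, 15, 23, 24, 26]
Old median = 2
Insert x = -9
Old length odd (9). Middle was index 4 = 2.
New length even (10). New median = avg of two middle elements.
x = -9: 1 elements are < x, 8 elements are > x.
New sorted list: [-12, -9, -7, -5, -3, 2, 15, 23, 24, 26]
New median = -1/2

Answer: -1/2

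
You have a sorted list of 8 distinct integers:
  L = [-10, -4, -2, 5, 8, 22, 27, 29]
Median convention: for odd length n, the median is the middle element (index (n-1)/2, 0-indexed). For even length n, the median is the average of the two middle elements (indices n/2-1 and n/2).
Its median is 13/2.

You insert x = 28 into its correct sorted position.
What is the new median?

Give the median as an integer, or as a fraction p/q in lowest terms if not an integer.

Answer: 8

Derivation:
Old list (sorted, length 8): [-10, -4, -2, 5, 8, 22, 27, 29]
Old median = 13/2
Insert x = 28
Old length even (8). Middle pair: indices 3,4 = 5,8.
New length odd (9). New median = single middle element.
x = 28: 7 elements are < x, 1 elements are > x.
New sorted list: [-10, -4, -2, 5, 8, 22, 27, 28, 29]
New median = 8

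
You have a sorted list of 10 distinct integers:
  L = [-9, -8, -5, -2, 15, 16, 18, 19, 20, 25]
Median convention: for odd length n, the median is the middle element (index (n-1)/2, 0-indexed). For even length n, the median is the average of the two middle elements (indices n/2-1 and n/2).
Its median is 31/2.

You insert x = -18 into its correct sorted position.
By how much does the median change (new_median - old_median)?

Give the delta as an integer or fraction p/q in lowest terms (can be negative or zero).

Old median = 31/2
After inserting x = -18: new sorted = [-18, -9, -8, -5, -2, 15, 16, 18, 19, 20, 25]
New median = 15
Delta = 15 - 31/2 = -1/2

Answer: -1/2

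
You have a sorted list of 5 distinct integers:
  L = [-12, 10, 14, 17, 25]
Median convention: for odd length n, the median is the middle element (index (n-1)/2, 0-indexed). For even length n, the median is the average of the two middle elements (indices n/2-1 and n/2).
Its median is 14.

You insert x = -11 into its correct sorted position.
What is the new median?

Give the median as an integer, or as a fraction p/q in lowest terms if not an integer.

Answer: 12

Derivation:
Old list (sorted, length 5): [-12, 10, 14, 17, 25]
Old median = 14
Insert x = -11
Old length odd (5). Middle was index 2 = 14.
New length even (6). New median = avg of two middle elements.
x = -11: 1 elements are < x, 4 elements are > x.
New sorted list: [-12, -11, 10, 14, 17, 25]
New median = 12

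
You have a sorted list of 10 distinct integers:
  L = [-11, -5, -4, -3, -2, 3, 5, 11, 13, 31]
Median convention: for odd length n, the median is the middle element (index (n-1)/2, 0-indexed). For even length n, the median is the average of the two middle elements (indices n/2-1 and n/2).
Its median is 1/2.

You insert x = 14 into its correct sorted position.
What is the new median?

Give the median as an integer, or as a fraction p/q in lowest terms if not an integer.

Answer: 3

Derivation:
Old list (sorted, length 10): [-11, -5, -4, -3, -2, 3, 5, 11, 13, 31]
Old median = 1/2
Insert x = 14
Old length even (10). Middle pair: indices 4,5 = -2,3.
New length odd (11). New median = single middle element.
x = 14: 9 elements are < x, 1 elements are > x.
New sorted list: [-11, -5, -4, -3, -2, 3, 5, 11, 13, 14, 31]
New median = 3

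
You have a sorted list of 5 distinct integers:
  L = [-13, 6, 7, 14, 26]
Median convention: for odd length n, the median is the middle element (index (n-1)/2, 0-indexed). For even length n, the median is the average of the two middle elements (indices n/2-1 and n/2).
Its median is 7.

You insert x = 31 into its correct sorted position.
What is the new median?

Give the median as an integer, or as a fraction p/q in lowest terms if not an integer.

Old list (sorted, length 5): [-13, 6, 7, 14, 26]
Old median = 7
Insert x = 31
Old length odd (5). Middle was index 2 = 7.
New length even (6). New median = avg of two middle elements.
x = 31: 5 elements are < x, 0 elements are > x.
New sorted list: [-13, 6, 7, 14, 26, 31]
New median = 21/2

Answer: 21/2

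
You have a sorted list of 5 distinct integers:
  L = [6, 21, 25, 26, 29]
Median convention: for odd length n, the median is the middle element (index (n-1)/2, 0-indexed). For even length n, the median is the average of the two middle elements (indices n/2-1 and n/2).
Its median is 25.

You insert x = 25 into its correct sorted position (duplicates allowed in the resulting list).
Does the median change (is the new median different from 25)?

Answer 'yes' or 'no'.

Answer: no

Derivation:
Old median = 25
Insert x = 25
New median = 25
Changed? no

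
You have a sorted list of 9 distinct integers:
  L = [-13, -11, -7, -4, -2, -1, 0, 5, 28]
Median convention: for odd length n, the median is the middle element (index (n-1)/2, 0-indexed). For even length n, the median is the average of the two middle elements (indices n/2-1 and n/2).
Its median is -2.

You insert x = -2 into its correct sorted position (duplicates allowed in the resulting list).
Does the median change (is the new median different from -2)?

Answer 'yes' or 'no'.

Old median = -2
Insert x = -2
New median = -2
Changed? no

Answer: no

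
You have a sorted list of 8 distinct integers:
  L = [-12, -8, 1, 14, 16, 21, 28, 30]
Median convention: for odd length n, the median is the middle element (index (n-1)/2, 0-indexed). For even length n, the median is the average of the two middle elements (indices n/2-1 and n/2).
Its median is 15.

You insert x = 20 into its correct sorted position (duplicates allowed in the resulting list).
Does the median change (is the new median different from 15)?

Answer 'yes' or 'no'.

Answer: yes

Derivation:
Old median = 15
Insert x = 20
New median = 16
Changed? yes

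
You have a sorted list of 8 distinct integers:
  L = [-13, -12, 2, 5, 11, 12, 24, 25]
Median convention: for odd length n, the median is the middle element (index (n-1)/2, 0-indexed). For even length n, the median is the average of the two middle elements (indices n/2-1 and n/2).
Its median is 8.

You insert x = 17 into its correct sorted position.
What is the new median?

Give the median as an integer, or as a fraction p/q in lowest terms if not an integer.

Old list (sorted, length 8): [-13, -12, 2, 5, 11, 12, 24, 25]
Old median = 8
Insert x = 17
Old length even (8). Middle pair: indices 3,4 = 5,11.
New length odd (9). New median = single middle element.
x = 17: 6 elements are < x, 2 elements are > x.
New sorted list: [-13, -12, 2, 5, 11, 12, 17, 24, 25]
New median = 11

Answer: 11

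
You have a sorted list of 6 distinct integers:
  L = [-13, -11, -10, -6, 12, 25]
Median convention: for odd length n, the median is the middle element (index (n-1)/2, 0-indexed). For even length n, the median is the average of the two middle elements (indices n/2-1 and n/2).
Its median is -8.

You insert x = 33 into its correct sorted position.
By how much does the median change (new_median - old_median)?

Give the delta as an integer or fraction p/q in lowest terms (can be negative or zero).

Old median = -8
After inserting x = 33: new sorted = [-13, -11, -10, -6, 12, 25, 33]
New median = -6
Delta = -6 - -8 = 2

Answer: 2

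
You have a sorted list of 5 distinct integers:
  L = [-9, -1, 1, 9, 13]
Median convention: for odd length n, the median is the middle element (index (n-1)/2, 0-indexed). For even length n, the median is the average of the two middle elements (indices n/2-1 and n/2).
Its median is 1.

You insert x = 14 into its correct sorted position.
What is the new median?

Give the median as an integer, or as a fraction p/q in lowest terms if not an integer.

Old list (sorted, length 5): [-9, -1, 1, 9, 13]
Old median = 1
Insert x = 14
Old length odd (5). Middle was index 2 = 1.
New length even (6). New median = avg of two middle elements.
x = 14: 5 elements are < x, 0 elements are > x.
New sorted list: [-9, -1, 1, 9, 13, 14]
New median = 5

Answer: 5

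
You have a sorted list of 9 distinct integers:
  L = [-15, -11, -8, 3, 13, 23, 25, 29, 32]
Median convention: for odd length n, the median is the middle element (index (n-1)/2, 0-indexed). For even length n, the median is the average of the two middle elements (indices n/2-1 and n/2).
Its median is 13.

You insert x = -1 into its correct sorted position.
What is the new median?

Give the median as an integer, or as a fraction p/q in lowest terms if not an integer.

Answer: 8

Derivation:
Old list (sorted, length 9): [-15, -11, -8, 3, 13, 23, 25, 29, 32]
Old median = 13
Insert x = -1
Old length odd (9). Middle was index 4 = 13.
New length even (10). New median = avg of two middle elements.
x = -1: 3 elements are < x, 6 elements are > x.
New sorted list: [-15, -11, -8, -1, 3, 13, 23, 25, 29, 32]
New median = 8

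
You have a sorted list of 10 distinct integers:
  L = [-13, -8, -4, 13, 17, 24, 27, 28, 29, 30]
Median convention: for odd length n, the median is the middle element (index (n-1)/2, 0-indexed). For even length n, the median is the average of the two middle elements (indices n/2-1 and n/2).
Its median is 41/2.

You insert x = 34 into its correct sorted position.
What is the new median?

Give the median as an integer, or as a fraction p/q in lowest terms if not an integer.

Old list (sorted, length 10): [-13, -8, -4, 13, 17, 24, 27, 28, 29, 30]
Old median = 41/2
Insert x = 34
Old length even (10). Middle pair: indices 4,5 = 17,24.
New length odd (11). New median = single middle element.
x = 34: 10 elements are < x, 0 elements are > x.
New sorted list: [-13, -8, -4, 13, 17, 24, 27, 28, 29, 30, 34]
New median = 24

Answer: 24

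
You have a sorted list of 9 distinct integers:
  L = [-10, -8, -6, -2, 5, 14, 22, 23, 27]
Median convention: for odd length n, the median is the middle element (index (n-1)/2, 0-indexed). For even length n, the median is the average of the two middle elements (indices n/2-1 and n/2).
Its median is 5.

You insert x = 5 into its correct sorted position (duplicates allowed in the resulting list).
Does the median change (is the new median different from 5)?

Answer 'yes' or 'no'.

Old median = 5
Insert x = 5
New median = 5
Changed? no

Answer: no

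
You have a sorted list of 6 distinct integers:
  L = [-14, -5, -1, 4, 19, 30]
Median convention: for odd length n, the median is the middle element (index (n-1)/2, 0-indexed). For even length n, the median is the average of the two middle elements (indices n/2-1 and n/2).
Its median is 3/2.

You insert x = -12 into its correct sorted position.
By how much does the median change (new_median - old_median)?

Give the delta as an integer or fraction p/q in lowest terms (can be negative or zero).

Old median = 3/2
After inserting x = -12: new sorted = [-14, -12, -5, -1, 4, 19, 30]
New median = -1
Delta = -1 - 3/2 = -5/2

Answer: -5/2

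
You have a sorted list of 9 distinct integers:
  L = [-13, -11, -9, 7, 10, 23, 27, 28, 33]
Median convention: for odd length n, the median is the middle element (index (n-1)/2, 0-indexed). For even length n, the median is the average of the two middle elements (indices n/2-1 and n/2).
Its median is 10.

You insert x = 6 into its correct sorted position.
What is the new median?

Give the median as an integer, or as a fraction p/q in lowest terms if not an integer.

Old list (sorted, length 9): [-13, -11, -9, 7, 10, 23, 27, 28, 33]
Old median = 10
Insert x = 6
Old length odd (9). Middle was index 4 = 10.
New length even (10). New median = avg of two middle elements.
x = 6: 3 elements are < x, 6 elements are > x.
New sorted list: [-13, -11, -9, 6, 7, 10, 23, 27, 28, 33]
New median = 17/2

Answer: 17/2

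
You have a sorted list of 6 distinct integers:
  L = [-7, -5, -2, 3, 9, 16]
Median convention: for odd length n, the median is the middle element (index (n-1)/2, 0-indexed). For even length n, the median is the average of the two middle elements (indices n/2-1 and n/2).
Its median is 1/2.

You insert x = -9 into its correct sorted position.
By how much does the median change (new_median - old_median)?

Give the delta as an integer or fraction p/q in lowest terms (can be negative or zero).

Answer: -5/2

Derivation:
Old median = 1/2
After inserting x = -9: new sorted = [-9, -7, -5, -2, 3, 9, 16]
New median = -2
Delta = -2 - 1/2 = -5/2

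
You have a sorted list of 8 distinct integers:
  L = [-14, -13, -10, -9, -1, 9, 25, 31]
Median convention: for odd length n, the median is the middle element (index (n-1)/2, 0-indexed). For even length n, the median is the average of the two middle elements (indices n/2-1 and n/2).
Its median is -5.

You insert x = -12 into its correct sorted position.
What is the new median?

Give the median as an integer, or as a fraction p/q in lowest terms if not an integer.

Old list (sorted, length 8): [-14, -13, -10, -9, -1, 9, 25, 31]
Old median = -5
Insert x = -12
Old length even (8). Middle pair: indices 3,4 = -9,-1.
New length odd (9). New median = single middle element.
x = -12: 2 elements are < x, 6 elements are > x.
New sorted list: [-14, -13, -12, -10, -9, -1, 9, 25, 31]
New median = -9

Answer: -9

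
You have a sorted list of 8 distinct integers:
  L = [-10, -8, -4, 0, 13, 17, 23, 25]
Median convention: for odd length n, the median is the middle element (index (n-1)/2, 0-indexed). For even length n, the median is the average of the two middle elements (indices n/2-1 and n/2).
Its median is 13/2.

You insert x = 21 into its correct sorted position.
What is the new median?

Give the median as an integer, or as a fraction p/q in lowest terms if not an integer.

Old list (sorted, length 8): [-10, -8, -4, 0, 13, 17, 23, 25]
Old median = 13/2
Insert x = 21
Old length even (8). Middle pair: indices 3,4 = 0,13.
New length odd (9). New median = single middle element.
x = 21: 6 elements are < x, 2 elements are > x.
New sorted list: [-10, -8, -4, 0, 13, 17, 21, 23, 25]
New median = 13

Answer: 13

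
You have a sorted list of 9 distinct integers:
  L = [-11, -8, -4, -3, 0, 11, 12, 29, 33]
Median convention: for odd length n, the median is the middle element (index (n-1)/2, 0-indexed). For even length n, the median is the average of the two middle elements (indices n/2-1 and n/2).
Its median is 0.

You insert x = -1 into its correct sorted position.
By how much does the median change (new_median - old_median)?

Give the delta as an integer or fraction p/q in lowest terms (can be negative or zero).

Answer: -1/2

Derivation:
Old median = 0
After inserting x = -1: new sorted = [-11, -8, -4, -3, -1, 0, 11, 12, 29, 33]
New median = -1/2
Delta = -1/2 - 0 = -1/2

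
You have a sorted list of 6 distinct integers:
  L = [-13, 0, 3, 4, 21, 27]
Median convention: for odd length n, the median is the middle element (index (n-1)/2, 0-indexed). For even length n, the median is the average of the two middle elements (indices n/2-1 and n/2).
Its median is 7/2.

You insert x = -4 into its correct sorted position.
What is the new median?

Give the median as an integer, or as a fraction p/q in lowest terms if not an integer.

Old list (sorted, length 6): [-13, 0, 3, 4, 21, 27]
Old median = 7/2
Insert x = -4
Old length even (6). Middle pair: indices 2,3 = 3,4.
New length odd (7). New median = single middle element.
x = -4: 1 elements are < x, 5 elements are > x.
New sorted list: [-13, -4, 0, 3, 4, 21, 27]
New median = 3

Answer: 3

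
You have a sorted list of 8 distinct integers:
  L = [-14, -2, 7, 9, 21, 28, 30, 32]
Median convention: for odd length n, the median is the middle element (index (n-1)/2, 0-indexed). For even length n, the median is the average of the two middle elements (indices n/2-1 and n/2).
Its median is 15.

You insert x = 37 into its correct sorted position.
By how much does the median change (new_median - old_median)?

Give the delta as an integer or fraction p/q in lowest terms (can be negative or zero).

Old median = 15
After inserting x = 37: new sorted = [-14, -2, 7, 9, 21, 28, 30, 32, 37]
New median = 21
Delta = 21 - 15 = 6

Answer: 6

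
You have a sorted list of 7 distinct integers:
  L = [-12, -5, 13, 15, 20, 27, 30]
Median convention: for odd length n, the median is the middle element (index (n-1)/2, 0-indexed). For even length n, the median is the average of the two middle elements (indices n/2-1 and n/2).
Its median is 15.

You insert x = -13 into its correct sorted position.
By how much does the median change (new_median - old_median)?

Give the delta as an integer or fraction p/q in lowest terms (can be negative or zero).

Answer: -1

Derivation:
Old median = 15
After inserting x = -13: new sorted = [-13, -12, -5, 13, 15, 20, 27, 30]
New median = 14
Delta = 14 - 15 = -1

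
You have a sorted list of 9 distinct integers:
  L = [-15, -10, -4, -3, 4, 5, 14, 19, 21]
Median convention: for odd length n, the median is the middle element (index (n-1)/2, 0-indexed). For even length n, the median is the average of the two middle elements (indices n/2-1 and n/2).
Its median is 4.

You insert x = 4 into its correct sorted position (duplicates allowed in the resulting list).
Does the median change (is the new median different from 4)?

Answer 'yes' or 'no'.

Old median = 4
Insert x = 4
New median = 4
Changed? no

Answer: no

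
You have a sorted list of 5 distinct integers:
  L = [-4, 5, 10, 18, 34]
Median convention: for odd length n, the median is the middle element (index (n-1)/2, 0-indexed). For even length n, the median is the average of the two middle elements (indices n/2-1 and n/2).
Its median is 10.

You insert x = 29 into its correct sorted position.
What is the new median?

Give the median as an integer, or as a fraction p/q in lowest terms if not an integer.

Old list (sorted, length 5): [-4, 5, 10, 18, 34]
Old median = 10
Insert x = 29
Old length odd (5). Middle was index 2 = 10.
New length even (6). New median = avg of two middle elements.
x = 29: 4 elements are < x, 1 elements are > x.
New sorted list: [-4, 5, 10, 18, 29, 34]
New median = 14

Answer: 14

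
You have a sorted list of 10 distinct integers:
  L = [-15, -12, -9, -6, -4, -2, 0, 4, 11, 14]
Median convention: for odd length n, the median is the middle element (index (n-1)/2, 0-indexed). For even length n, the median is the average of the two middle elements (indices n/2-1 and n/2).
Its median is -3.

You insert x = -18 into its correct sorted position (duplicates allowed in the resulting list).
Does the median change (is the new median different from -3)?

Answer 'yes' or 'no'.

Answer: yes

Derivation:
Old median = -3
Insert x = -18
New median = -4
Changed? yes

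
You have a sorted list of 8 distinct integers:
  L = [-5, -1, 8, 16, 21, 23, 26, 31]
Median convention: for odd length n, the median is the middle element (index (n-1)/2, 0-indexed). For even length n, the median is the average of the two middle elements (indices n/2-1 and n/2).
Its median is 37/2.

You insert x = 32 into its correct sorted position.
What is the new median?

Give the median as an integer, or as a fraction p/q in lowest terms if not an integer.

Answer: 21

Derivation:
Old list (sorted, length 8): [-5, -1, 8, 16, 21, 23, 26, 31]
Old median = 37/2
Insert x = 32
Old length even (8). Middle pair: indices 3,4 = 16,21.
New length odd (9). New median = single middle element.
x = 32: 8 elements are < x, 0 elements are > x.
New sorted list: [-5, -1, 8, 16, 21, 23, 26, 31, 32]
New median = 21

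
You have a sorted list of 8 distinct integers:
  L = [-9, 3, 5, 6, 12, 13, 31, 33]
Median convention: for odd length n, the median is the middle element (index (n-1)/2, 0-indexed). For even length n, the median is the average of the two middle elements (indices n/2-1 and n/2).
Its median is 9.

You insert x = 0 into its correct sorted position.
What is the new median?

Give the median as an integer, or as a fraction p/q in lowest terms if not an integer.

Old list (sorted, length 8): [-9, 3, 5, 6, 12, 13, 31, 33]
Old median = 9
Insert x = 0
Old length even (8). Middle pair: indices 3,4 = 6,12.
New length odd (9). New median = single middle element.
x = 0: 1 elements are < x, 7 elements are > x.
New sorted list: [-9, 0, 3, 5, 6, 12, 13, 31, 33]
New median = 6

Answer: 6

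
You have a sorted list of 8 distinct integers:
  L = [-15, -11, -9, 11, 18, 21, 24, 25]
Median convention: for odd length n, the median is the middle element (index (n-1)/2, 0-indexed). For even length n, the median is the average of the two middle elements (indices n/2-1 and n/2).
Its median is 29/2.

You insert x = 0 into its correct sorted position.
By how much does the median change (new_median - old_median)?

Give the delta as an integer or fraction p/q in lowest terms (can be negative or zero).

Answer: -7/2

Derivation:
Old median = 29/2
After inserting x = 0: new sorted = [-15, -11, -9, 0, 11, 18, 21, 24, 25]
New median = 11
Delta = 11 - 29/2 = -7/2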